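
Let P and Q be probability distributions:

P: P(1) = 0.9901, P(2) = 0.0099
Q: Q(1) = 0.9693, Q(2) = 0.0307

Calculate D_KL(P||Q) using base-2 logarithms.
0.0142 bits

D_KL(P||Q) = Σ P(x) log₂(P(x)/Q(x))

Computing term by term:
  P(1)·log₂(P(1)/Q(1)) = 0.9901·log₂(0.9901/0.9693) = 0.03033
  P(2)·log₂(P(2)/Q(2)) = 0.0099·log₂(0.0099/0.0307) = -0.01616

D_KL(P||Q) = 0.03033 - 0.01616 = 0.01417 ≈ 0.0142 bits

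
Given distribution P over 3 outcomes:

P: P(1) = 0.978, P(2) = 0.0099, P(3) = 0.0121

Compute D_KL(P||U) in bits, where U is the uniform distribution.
1.4106 bits

U(i) = 1/3 for all i

D_KL(P||U) = Σ P(x) log₂(P(x) / (1/3))
           = Σ P(x) log₂(P(x)) + log₂(3)
           = log₂(3) - H(P)

H(P) = -Σ P(x) log₂(P(x)):
  -P(1)·log₂(P(1)) = -(0.978)·log₂(0.978) = 0.03139
  -P(2)·log₂(P(2)) = -(0.0099)·log₂(0.0099) = 0.06592
  -P(3)·log₂(P(3)) = -(0.0121)·log₂(0.0121) = 0.07706
H(P) = 0.03139 + 0.06592 + 0.07706 = 0.17437 bits

log₂(3) = 1.58496 bits

D_KL(P||U) = 1.58496 - 0.17437 = 1.41059 ≈ 1.4106 bits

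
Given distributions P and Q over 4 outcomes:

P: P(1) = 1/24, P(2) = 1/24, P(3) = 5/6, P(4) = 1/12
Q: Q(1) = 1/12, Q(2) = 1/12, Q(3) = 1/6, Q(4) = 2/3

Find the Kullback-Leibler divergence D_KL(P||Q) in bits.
1.6016 bits

D_KL(P||Q) = Σ P(x) log₂(P(x)/Q(x))

Computing term by term:
  P(1)·log₂(P(1)/Q(1)) = (1/24)·log₂((1/24)/(1/12)) = -0.04167
  P(2)·log₂(P(2)/Q(2)) = (1/24)·log₂((1/24)/(1/12)) = -0.04167
  P(3)·log₂(P(3)/Q(3)) = (5/6)·log₂((5/6)/(1/6)) = 1.93494
  P(4)·log₂(P(4)/Q(4)) = (1/12)·log₂((1/12)/(2/3)) = -0.25000

D_KL(P||Q) = -0.04167 - 0.04167 + 1.93494 - 0.25000 = 1.60160 ≈ 1.6016 bits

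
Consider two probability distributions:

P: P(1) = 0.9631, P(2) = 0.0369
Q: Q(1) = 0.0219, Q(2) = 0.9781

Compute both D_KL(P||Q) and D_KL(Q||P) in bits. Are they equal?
D_KL(P||Q) = 5.0828 bits, D_KL(Q||P) = 4.5052 bits. No, they are not equal.

D_KL(P||Q) = Σ P(x) log₂(P(x)/Q(x))

Computing term by term:
  P(1)·log₂(P(1)/Q(1)) = 0.9631·log₂(0.9631/0.0219) = 5.25726
  P(2)·log₂(P(2)/Q(2)) = 0.0369·log₂(0.0369/0.9781) = -0.17447

D_KL(P||Q) = 5.25726 - 0.17447 = 5.08279 ≈ 5.0828 bits

D_KL(Q||P) = Σ Q(x) log₂(Q(x)/P(x))

Computing term by term:
  Q(1)·log₂(Q(1)/P(1)) = 0.0219·log₂(0.0219/0.9631) = -0.11955
  Q(2)·log₂(Q(2)/P(2)) = 0.9781·log₂(0.9781/0.0369) = 4.62474

D_KL(Q||P) = -0.11955 + 4.62474 = 4.50519 ≈ 4.5052 bits

These are NOT equal (difference: 0.5776 bits). KL divergence is asymmetric: D_KL(P||Q) ≠ D_KL(Q||P) in general.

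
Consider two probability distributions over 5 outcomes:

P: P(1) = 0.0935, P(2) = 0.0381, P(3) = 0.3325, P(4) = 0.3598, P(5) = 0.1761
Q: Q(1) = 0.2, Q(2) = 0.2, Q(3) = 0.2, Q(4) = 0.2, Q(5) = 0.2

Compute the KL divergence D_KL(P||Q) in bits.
0.3226 bits

D_KL(P||Q) = Σ P(x) log₂(P(x)/Q(x))

Computing term by term:
  P(1)·log₂(P(1)/Q(1)) = 0.0935·log₂(0.0935/0.2) = -0.10257
  P(2)·log₂(P(2)/Q(2)) = 0.0381·log₂(0.0381/0.2) = -0.09114
  P(3)·log₂(P(3)/Q(3)) = 0.3325·log₂(0.3325/0.2) = 0.24384
  P(4)·log₂(P(4)/Q(4)) = 0.3598·log₂(0.3598/0.2) = 0.30482
  P(5)·log₂(P(5)/Q(5)) = 0.1761·log₂(0.1761/0.2) = -0.03233

D_KL(P||Q) = -0.10257 - 0.09114 + 0.24384 + 0.30482 - 0.03233 = 0.32262 ≈ 0.3226 bits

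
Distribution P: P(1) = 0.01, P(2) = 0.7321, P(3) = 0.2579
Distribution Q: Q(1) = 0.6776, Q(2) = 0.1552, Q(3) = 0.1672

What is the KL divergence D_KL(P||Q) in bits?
1.7388 bits

D_KL(P||Q) = Σ P(x) log₂(P(x)/Q(x))

Computing term by term:
  P(1)·log₂(P(1)/Q(1)) = 0.01·log₂(0.01/0.6776) = -0.06082
  P(2)·log₂(P(2)/Q(2)) = 0.7321·log₂(0.7321/0.1552) = 1.63838
  P(3)·log₂(P(3)/Q(3)) = 0.2579·log₂(0.2579/0.1672) = 0.16125

D_KL(P||Q) = -0.06082 + 1.63838 + 0.16125 = 1.73881 ≈ 1.7388 bits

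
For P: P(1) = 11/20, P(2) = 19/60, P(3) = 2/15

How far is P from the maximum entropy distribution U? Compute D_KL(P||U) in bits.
0.1977 bits

U(i) = 1/3 for all i

D_KL(P||U) = Σ P(x) log₂(P(x) / (1/3))
           = Σ P(x) log₂(P(x)) + log₂(3)
           = log₂(3) - H(P)

H(P) = -Σ P(x) log₂(P(x)):
  -P(1)·log₂(P(1)) = -(11/20)·log₂(11/20) = 0.47437
  -P(2)·log₂(P(2)) = -(19/60)·log₂(19/60) = 0.52534
  -P(3)·log₂(P(3)) = -(2/15)·log₂(2/15) = 0.38759
H(P) = 0.47437 + 0.52534 + 0.38759 = 1.38730 bits

log₂(3) = 1.58496 bits

D_KL(P||U) = 1.58496 - 1.38730 = 0.19766 ≈ 0.1977 bits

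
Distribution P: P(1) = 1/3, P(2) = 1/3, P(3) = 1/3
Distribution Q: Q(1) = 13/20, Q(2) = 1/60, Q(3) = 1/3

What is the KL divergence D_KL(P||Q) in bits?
1.1195 bits

D_KL(P||Q) = Σ P(x) log₂(P(x)/Q(x))

Computing term by term:
  P(1)·log₂(P(1)/Q(1)) = (1/3)·log₂((1/3)/(13/20)) = -0.32116
  P(2)·log₂(P(2)/Q(2)) = (1/3)·log₂((1/3)/(1/60)) = 1.44064
  P(3)·log₂(P(3)/Q(3)) = (1/3)·log₂((1/3)/(1/3)) = 0.00000

D_KL(P||Q) = -0.32116 + 1.44064 + 0.00000 = 1.11948 ≈ 1.1195 bits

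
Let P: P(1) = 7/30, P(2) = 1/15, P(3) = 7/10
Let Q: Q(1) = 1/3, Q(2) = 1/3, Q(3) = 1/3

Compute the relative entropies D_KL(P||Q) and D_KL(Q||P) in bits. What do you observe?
D_KL(P||Q) = 0.4744 bits, D_KL(Q||P) = 0.5887 bits. The two directions give different values (D_KL(Q||P) exceeds D_KL(P||Q) by 0.1143 bits): KL divergence is asymmetric.

D_KL(P||Q) = Σ P(x) log₂(P(x)/Q(x))

Computing term by term:
  P(1)·log₂(P(1)/Q(1)) = (7/30)·log₂((7/30)/(1/3)) = -0.12007
  P(2)·log₂(P(2)/Q(2)) = (1/15)·log₂((1/15)/(1/3)) = -0.15480
  P(3)·log₂(P(3)/Q(3)) = (7/10)·log₂((7/10)/(1/3)) = 0.74927

D_KL(P||Q) = -0.12007 - 0.15480 + 0.74927 = 0.47440 ≈ 0.4744 bits

D_KL(Q||P) = Σ Q(x) log₂(Q(x)/P(x))

Computing term by term:
  Q(1)·log₂(Q(1)/P(1)) = (1/3)·log₂((1/3)/(7/30)) = 0.17152
  Q(2)·log₂(Q(2)/P(2)) = (1/3)·log₂((1/3)/(1/15)) = 0.77398
  Q(3)·log₂(Q(3)/P(3)) = (1/3)·log₂((1/3)/(7/10)) = -0.35680

D_KL(Q||P) = 0.17152 + 0.77398 - 0.35680 = 0.58870 ≈ 0.5887 bits

These are NOT equal (difference: 0.1143 bits). KL divergence is asymmetric: D_KL(P||Q) ≠ D_KL(Q||P) in general.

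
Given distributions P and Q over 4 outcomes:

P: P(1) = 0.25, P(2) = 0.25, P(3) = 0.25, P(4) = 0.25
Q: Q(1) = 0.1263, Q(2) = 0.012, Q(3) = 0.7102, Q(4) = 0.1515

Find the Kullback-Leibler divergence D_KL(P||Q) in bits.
1.1456 bits

D_KL(P||Q) = Σ P(x) log₂(P(x)/Q(x))

Computing term by term:
  P(1)·log₂(P(1)/Q(1)) = 0.25·log₂(0.25/0.1263) = 0.24627
  P(2)·log₂(P(2)/Q(2)) = 0.25·log₂(0.25/0.012) = 1.09521
  P(3)·log₂(P(3)/Q(3)) = 0.25·log₂(0.25/0.7102) = -0.37657
  P(4)·log₂(P(4)/Q(4)) = 0.25·log₂(0.25/0.1515) = 0.18065

D_KL(P||Q) = 0.24627 + 1.09521 - 0.37657 + 0.18065 = 1.14556 ≈ 1.1456 bits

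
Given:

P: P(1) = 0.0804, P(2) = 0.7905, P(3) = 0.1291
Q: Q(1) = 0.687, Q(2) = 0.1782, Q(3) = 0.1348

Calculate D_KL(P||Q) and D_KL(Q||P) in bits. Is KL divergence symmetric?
D_KL(P||Q) = 1.4421 bits, D_KL(Q||P) = 1.7517 bits. No, KL divergence is not symmetric.

D_KL(P||Q) = Σ P(x) log₂(P(x)/Q(x))

Computing term by term:
  P(1)·log₂(P(1)/Q(1)) = 0.0804·log₂(0.0804/0.687) = -0.24884
  P(2)·log₂(P(2)/Q(2)) = 0.7905·log₂(0.7905/0.1782) = 1.69900
  P(3)·log₂(P(3)/Q(3)) = 0.1291·log₂(0.1291/0.1348) = -0.00805

D_KL(P||Q) = -0.24884 + 1.69900 - 0.00805 = 1.44211 ≈ 1.4421 bits

D_KL(Q||P) = Σ Q(x) log₂(Q(x)/P(x))

Computing term by term:
  Q(1)·log₂(Q(1)/P(1)) = 0.687·log₂(0.687/0.0804) = 2.12629
  Q(2)·log₂(Q(2)/P(2)) = 0.1782·log₂(0.1782/0.7905) = -0.38300
  Q(3)·log₂(Q(3)/P(3)) = 0.1348·log₂(0.1348/0.1291) = 0.00840

D_KL(Q||P) = 2.12629 - 0.38300 + 0.00840 = 1.75169 ≈ 1.7517 bits

These are NOT equal (difference: 0.3096 bits). KL divergence is asymmetric: D_KL(P||Q) ≠ D_KL(Q||P) in general.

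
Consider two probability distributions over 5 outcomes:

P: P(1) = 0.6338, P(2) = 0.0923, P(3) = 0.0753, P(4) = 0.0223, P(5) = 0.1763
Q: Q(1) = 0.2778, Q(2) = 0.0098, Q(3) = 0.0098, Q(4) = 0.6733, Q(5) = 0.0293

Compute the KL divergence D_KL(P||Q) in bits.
1.6212 bits

D_KL(P||Q) = Σ P(x) log₂(P(x)/Q(x))

Computing term by term:
  P(1)·log₂(P(1)/Q(1)) = 0.6338·log₂(0.6338/0.2778) = 0.75421
  P(2)·log₂(P(2)/Q(2)) = 0.0923·log₂(0.0923/0.0098) = 0.29863
  P(3)·log₂(P(3)/Q(3)) = 0.0753·log₂(0.0753/0.0098) = 0.22152
  P(4)·log₂(P(4)/Q(4)) = 0.0223·log₂(0.0223/0.6733) = -0.10963
  P(5)·log₂(P(5)/Q(5)) = 0.1763·log₂(0.1763/0.0293) = 0.45645

D_KL(P||Q) = 0.75421 + 0.29863 + 0.22152 - 0.10963 + 0.45645 = 1.62118 ≈ 1.6212 bits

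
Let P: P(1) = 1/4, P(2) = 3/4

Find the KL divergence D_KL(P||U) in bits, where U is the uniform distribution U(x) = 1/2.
0.1887 bits

U(i) = 1/2 for all i

D_KL(P||U) = Σ P(x) log₂(P(x) / (1/2))
           = Σ P(x) log₂(P(x)) + log₂(2)
           = log₂(2) - H(P)

H(P) = -Σ P(x) log₂(P(x)):
  -P(1)·log₂(P(1)) = -(1/4)·log₂(1/4) = 0.50000
  -P(2)·log₂(P(2)) = -(3/4)·log₂(3/4) = 0.31128
H(P) = 0.50000 + 0.31128 = 0.81128 bits

log₂(2) = 1.00000 bits

D_KL(P||U) = 1.00000 - 0.81128 = 0.18872 ≈ 0.1887 bits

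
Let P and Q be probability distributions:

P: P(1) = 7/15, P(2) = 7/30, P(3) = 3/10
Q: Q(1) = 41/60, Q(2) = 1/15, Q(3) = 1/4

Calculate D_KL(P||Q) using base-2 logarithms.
0.2439 bits

D_KL(P||Q) = Σ P(x) log₂(P(x)/Q(x))

Computing term by term:
  P(1)·log₂(P(1)/Q(1)) = (7/15)·log₂((7/15)/(41/60)) = -0.25676
  P(2)·log₂(P(2)/Q(2)) = (7/30)·log₂((7/30)/(1/15)) = 0.42172
  P(3)·log₂(P(3)/Q(3)) = (3/10)·log₂((3/10)/(1/4)) = 0.07891

D_KL(P||Q) = -0.25676 + 0.42172 + 0.07891 = 0.24387 ≈ 0.2439 bits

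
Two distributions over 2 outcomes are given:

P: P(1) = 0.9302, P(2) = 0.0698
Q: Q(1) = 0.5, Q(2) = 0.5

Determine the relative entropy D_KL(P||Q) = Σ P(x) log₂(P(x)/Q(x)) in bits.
0.6348 bits

D_KL(P||Q) = Σ P(x) log₂(P(x)/Q(x))

Computing term by term:
  P(1)·log₂(P(1)/Q(1)) = 0.9302·log₂(0.9302/0.5) = 0.83310
  P(2)·log₂(P(2)/Q(2)) = 0.0698·log₂(0.0698/0.5) = -0.19828

D_KL(P||Q) = 0.83310 - 0.19828 = 0.63482 ≈ 0.6348 bits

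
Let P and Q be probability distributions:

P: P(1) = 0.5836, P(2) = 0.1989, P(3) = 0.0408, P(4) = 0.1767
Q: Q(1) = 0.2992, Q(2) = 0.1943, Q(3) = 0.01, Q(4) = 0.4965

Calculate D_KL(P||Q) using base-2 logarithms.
0.3886 bits

D_KL(P||Q) = Σ P(x) log₂(P(x)/Q(x))

Computing term by term:
  P(1)·log₂(P(1)/Q(1)) = 0.5836·log₂(0.5836/0.2992) = 0.56251
  P(2)·log₂(P(2)/Q(2)) = 0.1989·log₂(0.1989/0.1943) = 0.00671
  P(3)·log₂(P(3)/Q(3)) = 0.0408·log₂(0.0408/0.01) = 0.08277
  P(4)·log₂(P(4)/Q(4)) = 0.1767·log₂(0.1767/0.4965) = -0.26337

D_KL(P||Q) = 0.56251 + 0.00671 + 0.08277 - 0.26337 = 0.38862 ≈ 0.3886 bits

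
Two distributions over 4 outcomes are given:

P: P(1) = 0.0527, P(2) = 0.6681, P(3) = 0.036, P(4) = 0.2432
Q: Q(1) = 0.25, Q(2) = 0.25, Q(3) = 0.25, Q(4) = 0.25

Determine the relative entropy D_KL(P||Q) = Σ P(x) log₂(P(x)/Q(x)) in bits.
0.7188 bits

D_KL(P||Q) = Σ P(x) log₂(P(x)/Q(x))

Computing term by term:
  P(1)·log₂(P(1)/Q(1)) = 0.0527·log₂(0.0527/0.25) = -0.11837
  P(2)·log₂(P(2)/Q(2)) = 0.6681·log₂(0.6681/0.25) = 0.94746
  P(3)·log₂(P(3)/Q(3)) = 0.036·log₂(0.036/0.25) = -0.10065
  P(4)·log₂(P(4)/Q(4)) = 0.2432·log₂(0.2432/0.25) = -0.00968

D_KL(P||Q) = -0.11837 + 0.94746 - 0.10065 - 0.00968 = 0.71876 ≈ 0.7188 bits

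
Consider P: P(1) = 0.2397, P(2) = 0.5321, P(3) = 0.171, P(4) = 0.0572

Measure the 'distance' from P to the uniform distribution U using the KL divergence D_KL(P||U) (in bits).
0.3499 bits

U(i) = 1/4 for all i

D_KL(P||U) = Σ P(x) log₂(P(x) / (1/4))
           = Σ P(x) log₂(P(x)) + log₂(4)
           = log₂(4) - H(P)

H(P) = -Σ P(x) log₂(P(x)):
  -P(1)·log₂(P(1)) = -(0.2397)·log₂(0.2397) = 0.49395
  -P(2)·log₂(P(2)) = -(0.5321)·log₂(0.5321) = 0.48433
  -P(3)·log₂(P(3)) = -(0.171)·log₂(0.171) = 0.43570
  -P(4)·log₂(P(4)) = -(0.0572)·log₂(0.0572) = 0.23611
H(P) = 0.49395 + 0.48433 + 0.43570 + 0.23611 = 1.65009 bits

log₂(4) = 2.00000 bits

D_KL(P||U) = 2.00000 - 1.65009 = 0.34991 ≈ 0.3499 bits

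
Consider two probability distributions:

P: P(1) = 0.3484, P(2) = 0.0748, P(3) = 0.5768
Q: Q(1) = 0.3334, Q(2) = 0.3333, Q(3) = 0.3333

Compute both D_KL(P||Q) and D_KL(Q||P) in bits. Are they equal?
D_KL(P||Q) = 0.3173 bits, D_KL(Q||P) = 0.4336 bits. No, they are not equal.

D_KL(P||Q) = Σ P(x) log₂(P(x)/Q(x))

Computing term by term:
  P(1)·log₂(P(1)/Q(1)) = 0.3484·log₂(0.3484/0.3334) = 0.02212
  P(2)·log₂(P(2)/Q(2)) = 0.0748·log₂(0.0748/0.3333) = -0.16125
  P(3)·log₂(P(3)/Q(3)) = 0.5768·log₂(0.5768/0.3333) = 0.45639

D_KL(P||Q) = 0.02212 - 0.16125 + 0.45639 = 0.31726 ≈ 0.3173 bits

D_KL(Q||P) = Σ Q(x) log₂(Q(x)/P(x))

Computing term by term:
  Q(1)·log₂(Q(1)/P(1)) = 0.3334·log₂(0.3334/0.3484) = -0.02117
  Q(2)·log₂(Q(2)/P(2)) = 0.3333·log₂(0.3333/0.0748) = 0.71850
  Q(3)·log₂(Q(3)/P(3)) = 0.3333·log₂(0.3333/0.5768) = -0.26372

D_KL(Q||P) = -0.02117 + 0.71850 - 0.26372 = 0.43361 ≈ 0.4336 bits

These are NOT equal (difference: 0.1163 bits). KL divergence is asymmetric: D_KL(P||Q) ≠ D_KL(Q||P) in general.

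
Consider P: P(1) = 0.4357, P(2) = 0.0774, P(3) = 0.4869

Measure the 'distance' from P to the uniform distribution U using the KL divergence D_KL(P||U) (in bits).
0.2715 bits

U(i) = 1/3 for all i

D_KL(P||U) = Σ P(x) log₂(P(x) / (1/3))
           = Σ P(x) log₂(P(x)) + log₂(3)
           = log₂(3) - H(P)

H(P) = -Σ P(x) log₂(P(x)):
  -P(1)·log₂(P(1)) = -(0.4357)·log₂(0.4357) = 0.52223
  -P(2)·log₂(P(2)) = -(0.0774)·log₂(0.0774) = 0.28572
  -P(3)·log₂(P(3)) = -(0.4869)·log₂(0.4869) = 0.50555
H(P) = 0.52223 + 0.28572 + 0.50555 = 1.31350 bits

log₂(3) = 1.58496 bits

D_KL(P||U) = 1.58496 - 1.31350 = 0.27146 ≈ 0.2715 bits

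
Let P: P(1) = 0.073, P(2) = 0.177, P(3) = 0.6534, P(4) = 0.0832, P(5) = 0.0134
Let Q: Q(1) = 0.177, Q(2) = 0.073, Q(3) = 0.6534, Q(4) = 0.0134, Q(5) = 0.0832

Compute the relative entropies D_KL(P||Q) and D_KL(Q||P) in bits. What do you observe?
D_KL(P||Q) = 0.3168 bits, D_KL(Q||P) = 0.3168 bits. The two directions give the same value here, because Q is a self-inverse relabeling of P; in general KL divergence is asymmetric.

D_KL(P||Q) = Σ P(x) log₂(P(x)/Q(x))

Computing term by term:
  P(1)·log₂(P(1)/Q(1)) = 0.073·log₂(0.073/0.177) = -0.09328
  P(2)·log₂(P(2)/Q(2)) = 0.177·log₂(0.177/0.073) = 0.22617
  P(3)·log₂(P(3)/Q(3)) = 0.6534·log₂(0.6534/0.6534) = 0.00000
  P(4)·log₂(P(4)/Q(4)) = 0.0832·log₂(0.0832/0.0134) = 0.21918
  P(5)·log₂(P(5)/Q(5)) = 0.0134·log₂(0.0134/0.0832) = -0.03530

D_KL(P||Q) = -0.09328 + 0.22617 + 0.00000 + 0.21918 - 0.03530 = 0.31677 ≈ 0.3168 bits

D_KL(Q||P) = Σ Q(x) log₂(Q(x)/P(x))

Computing term by term:
  Q(1)·log₂(Q(1)/P(1)) = 0.177·log₂(0.177/0.073) = 0.22617
  Q(2)·log₂(Q(2)/P(2)) = 0.073·log₂(0.073/0.177) = -0.09328
  Q(3)·log₂(Q(3)/P(3)) = 0.6534·log₂(0.6534/0.6534) = 0.00000
  Q(4)·log₂(Q(4)/P(4)) = 0.0134·log₂(0.0134/0.0832) = -0.03530
  Q(5)·log₂(Q(5)/P(5)) = 0.0832·log₂(0.0832/0.0134) = 0.21918

D_KL(Q||P) = 0.22617 - 0.09328 + 0.00000 - 0.03530 + 0.21918 = 0.31677 ≈ 0.3168 bits

These ARE equal here. Q is P with outcomes relabeled (Q(1) = P(2), Q(2) = P(1), Q(4) = P(5), Q(5) = P(4)) by a relabeling that is its own inverse, so the two sums contain exactly the same terms in a different order. This is a special case — KL divergence is not symmetric in general: D_KL(P||Q) ≠ D_KL(Q||P) for most P, Q.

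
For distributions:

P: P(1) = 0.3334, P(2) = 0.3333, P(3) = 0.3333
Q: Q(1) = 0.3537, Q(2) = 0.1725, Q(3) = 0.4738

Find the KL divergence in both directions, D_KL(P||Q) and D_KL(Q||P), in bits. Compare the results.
D_KL(P||Q) = 0.1191 bits, D_KL(Q||P) = 0.1067 bits. D_KL(P||Q) is larger than D_KL(Q||P) by 0.0124 bits; the two directions differ.

D_KL(P||Q) = Σ P(x) log₂(P(x)/Q(x))

Computing term by term:
  P(1)·log₂(P(1)/Q(1)) = 0.3334·log₂(0.3334/0.3537) = -0.02843
  P(2)·log₂(P(2)/Q(2)) = 0.3333·log₂(0.3333/0.1725) = 0.31671
  P(3)·log₂(P(3)/Q(3)) = 0.3333·log₂(0.3333/0.4738) = -0.16914

D_KL(P||Q) = -0.02843 + 0.31671 - 0.16914 = 0.11914 ≈ 0.1191 bits

D_KL(Q||P) = Σ Q(x) log₂(Q(x)/P(x))

Computing term by term:
  Q(1)·log₂(Q(1)/P(1)) = 0.3537·log₂(0.3537/0.3334) = 0.03016
  Q(2)·log₂(Q(2)/P(2)) = 0.1725·log₂(0.1725/0.3333) = -0.16391
  Q(3)·log₂(Q(3)/P(3)) = 0.4738·log₂(0.4738/0.3333) = 0.24043

D_KL(Q||P) = 0.03016 - 0.16391 + 0.24043 = 0.10668 ≈ 0.1067 bits

These are NOT equal (difference: 0.0124 bits). KL divergence is asymmetric: D_KL(P||Q) ≠ D_KL(Q||P) in general.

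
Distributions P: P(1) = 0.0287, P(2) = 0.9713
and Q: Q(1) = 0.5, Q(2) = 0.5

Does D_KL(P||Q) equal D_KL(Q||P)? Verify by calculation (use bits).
D_KL(P||Q) = 0.8122 bits, D_KL(Q||P) = 1.5824 bits. No — D_KL(P||Q) ≠ D_KL(Q||P) for this pair.

D_KL(P||Q) = Σ P(x) log₂(P(x)/Q(x))

Computing term by term:
  P(1)·log₂(P(1)/Q(1)) = 0.0287·log₂(0.0287/0.5) = -0.11832
  P(2)·log₂(P(2)/Q(2)) = 0.9713·log₂(0.9713/0.5) = 0.93049

D_KL(P||Q) = -0.11832 + 0.93049 = 0.81217 ≈ 0.8122 bits

D_KL(Q||P) = Σ Q(x) log₂(Q(x)/P(x))

Computing term by term:
  Q(1)·log₂(Q(1)/P(1)) = 0.5·log₂(0.5/0.0287) = 2.06140
  Q(2)·log₂(Q(2)/P(2)) = 0.5·log₂(0.5/0.9713) = -0.47899

D_KL(Q||P) = 2.06140 - 0.47899 = 1.58241 ≈ 1.5824 bits

These are NOT equal (difference: 0.7702 bits). KL divergence is asymmetric: D_KL(P||Q) ≠ D_KL(Q||P) in general.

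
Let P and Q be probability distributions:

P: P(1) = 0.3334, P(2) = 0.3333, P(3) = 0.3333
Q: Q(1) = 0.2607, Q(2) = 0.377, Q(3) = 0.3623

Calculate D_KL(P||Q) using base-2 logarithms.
0.0190 bits

D_KL(P||Q) = Σ P(x) log₂(P(x)/Q(x))

Computing term by term:
  P(1)·log₂(P(1)/Q(1)) = 0.3334·log₂(0.3334/0.2607) = 0.11831
  P(2)·log₂(P(2)/Q(2)) = 0.3333·log₂(0.3333/0.377) = -0.05924
  P(3)·log₂(P(3)/Q(3)) = 0.3333·log₂(0.3333/0.3623) = -0.04012

D_KL(P||Q) = 0.11831 - 0.05924 - 0.04012 = 0.01895 ≈ 0.0190 bits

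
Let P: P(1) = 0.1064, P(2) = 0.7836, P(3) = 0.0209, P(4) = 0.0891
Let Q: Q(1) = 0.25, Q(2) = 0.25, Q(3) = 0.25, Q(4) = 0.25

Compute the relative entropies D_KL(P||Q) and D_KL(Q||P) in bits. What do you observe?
D_KL(P||Q) = 0.9529 bits, D_KL(Q||P) = 1.1633 bits. The two directions give different values (D_KL(Q||P) exceeds D_KL(P||Q) by 0.2104 bits): KL divergence is asymmetric.

D_KL(P||Q) = Σ P(x) log₂(P(x)/Q(x))

Computing term by term:
  P(1)·log₂(P(1)/Q(1)) = 0.1064·log₂(0.1064/0.25) = -0.13113
  P(2)·log₂(P(2)/Q(2)) = 0.7836·log₂(0.7836/0.25) = 1.29152
  P(3)·log₂(P(3)/Q(3)) = 0.0209·log₂(0.0209/0.25) = -0.07483
  P(4)·log₂(P(4)/Q(4)) = 0.0891·log₂(0.0891/0.25) = -0.13262

D_KL(P||Q) = -0.13113 + 1.29152 - 0.07483 - 0.13262 = 0.95294 ≈ 0.9529 bits

D_KL(Q||P) = Σ Q(x) log₂(Q(x)/P(x))

Computing term by term:
  Q(1)·log₂(Q(1)/P(1)) = 0.25·log₂(0.25/0.1064) = 0.30811
  Q(2)·log₂(Q(2)/P(2)) = 0.25·log₂(0.25/0.7836) = -0.41205
  Q(3)·log₂(Q(3)/P(3)) = 0.25·log₂(0.25/0.0209) = 0.89509
  Q(4)·log₂(Q(4)/P(4)) = 0.25·log₂(0.25/0.0891) = 0.37211

D_KL(Q||P) = 0.30811 - 0.41205 + 0.89509 + 0.37211 = 1.16326 ≈ 1.1633 bits

These are NOT equal (difference: 0.2104 bits). KL divergence is asymmetric: D_KL(P||Q) ≠ D_KL(Q||P) in general.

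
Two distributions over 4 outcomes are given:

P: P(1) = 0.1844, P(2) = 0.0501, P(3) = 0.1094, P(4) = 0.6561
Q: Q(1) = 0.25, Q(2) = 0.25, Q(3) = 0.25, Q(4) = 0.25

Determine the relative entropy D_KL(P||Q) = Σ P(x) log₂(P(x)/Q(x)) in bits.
0.5857 bits

D_KL(P||Q) = Σ P(x) log₂(P(x)/Q(x))

Computing term by term:
  P(1)·log₂(P(1)/Q(1)) = 0.1844·log₂(0.1844/0.25) = -0.08097
  P(2)·log₂(P(2)/Q(2)) = 0.0501·log₂(0.0501/0.25) = -0.11618
  P(3)·log₂(P(3)/Q(3)) = 0.1094·log₂(0.1094/0.25) = -0.13044
  P(4)·log₂(P(4)/Q(4)) = 0.6561·log₂(0.6561/0.25) = 0.91328

D_KL(P||Q) = -0.08097 - 0.11618 - 0.13044 + 0.91328 = 0.58569 ≈ 0.5857 bits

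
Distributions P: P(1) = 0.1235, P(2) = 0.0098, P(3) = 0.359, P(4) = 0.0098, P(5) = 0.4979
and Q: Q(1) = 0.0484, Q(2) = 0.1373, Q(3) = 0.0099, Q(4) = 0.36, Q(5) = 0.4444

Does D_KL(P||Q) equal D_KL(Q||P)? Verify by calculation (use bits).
D_KL(P||Q) = 2.0201 bits, D_KL(Q||P) = 2.2050 bits. No — D_KL(P||Q) ≠ D_KL(Q||P) for this pair.

D_KL(P||Q) = Σ P(x) log₂(P(x)/Q(x))

Computing term by term:
  P(1)·log₂(P(1)/Q(1)) = 0.1235·log₂(0.1235/0.0484) = 0.16690
  P(2)·log₂(P(2)/Q(2)) = 0.0098·log₂(0.0098/0.1373) = -0.03732
  P(3)·log₂(P(3)/Q(3)) = 0.359·log₂(0.359/0.0099) = 1.85977
  P(4)·log₂(P(4)/Q(4)) = 0.0098·log₂(0.0098/0.36) = -0.05095
  P(5)·log₂(P(5)/Q(5)) = 0.4979·log₂(0.4979/0.4444) = 0.08165

D_KL(P||Q) = 0.16690 - 0.03732 + 1.85977 - 0.05095 + 0.08165 = 2.02005 ≈ 2.0201 bits

D_KL(Q||P) = Σ Q(x) log₂(Q(x)/P(x))

Computing term by term:
  Q(1)·log₂(Q(1)/P(1)) = 0.0484·log₂(0.0484/0.1235) = -0.06541
  Q(2)·log₂(Q(2)/P(2)) = 0.1373·log₂(0.1373/0.0098) = 0.52289
  Q(3)·log₂(Q(3)/P(3)) = 0.0099·log₂(0.0099/0.359) = -0.05129
  Q(4)·log₂(Q(4)/P(4)) = 0.36·log₂(0.36/0.0098) = 1.87167
  Q(5)·log₂(Q(5)/P(5)) = 0.4444·log₂(0.4444/0.4979) = -0.07288

D_KL(Q||P) = -0.06541 + 0.52289 - 0.05129 + 1.87167 - 0.07288 = 2.20498 ≈ 2.2050 bits

These are NOT equal (difference: 0.1849 bits). KL divergence is asymmetric: D_KL(P||Q) ≠ D_KL(Q||P) in general.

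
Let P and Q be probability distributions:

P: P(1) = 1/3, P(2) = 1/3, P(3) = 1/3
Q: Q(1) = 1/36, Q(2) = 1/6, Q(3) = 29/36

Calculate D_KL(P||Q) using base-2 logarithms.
1.1040 bits

D_KL(P||Q) = Σ P(x) log₂(P(x)/Q(x))

Computing term by term:
  P(1)·log₂(P(1)/Q(1)) = (1/3)·log₂((1/3)/(1/36)) = 1.19499
  P(2)·log₂(P(2)/Q(2)) = (1/3)·log₂((1/3)/(1/6)) = 0.33333
  P(3)·log₂(P(3)/Q(3)) = (1/3)·log₂((1/3)/(29/36)) = -0.42434

D_KL(P||Q) = 1.19499 + 0.33333 - 0.42434 = 1.10398 ≈ 1.1040 bits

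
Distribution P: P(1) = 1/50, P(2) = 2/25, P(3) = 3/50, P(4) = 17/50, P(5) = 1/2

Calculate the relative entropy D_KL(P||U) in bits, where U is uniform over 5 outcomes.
0.6448 bits

U(i) = 1/5 for all i

D_KL(P||U) = Σ P(x) log₂(P(x) / (1/5))
           = Σ P(x) log₂(P(x)) + log₂(5)
           = log₂(5) - H(P)

H(P) = -Σ P(x) log₂(P(x)):
  -P(1)·log₂(P(1)) = -(1/50)·log₂(1/50) = 0.11288
  -P(2)·log₂(P(2)) = -(2/25)·log₂(2/25) = 0.29151
  -P(3)·log₂(P(3)) = -(3/50)·log₂(3/50) = 0.24353
  -P(4)·log₂(P(4)) = -(17/50)·log₂(17/50) = 0.52917
  -P(5)·log₂(P(5)) = -(1/2)·log₂(1/2) = 0.50000
H(P) = 0.11288 + 0.29151 + 0.24353 + 0.52917 + 0.50000 = 1.67709 bits

log₂(5) = 2.32193 bits

D_KL(P||U) = 2.32193 - 1.67709 = 0.64484 ≈ 0.6448 bits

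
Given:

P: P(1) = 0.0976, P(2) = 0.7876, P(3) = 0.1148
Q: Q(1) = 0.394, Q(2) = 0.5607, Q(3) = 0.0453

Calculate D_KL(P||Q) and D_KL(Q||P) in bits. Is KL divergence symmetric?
D_KL(P||Q) = 0.3436 bits, D_KL(Q||P) = 0.4576 bits. No, KL divergence is not symmetric.

D_KL(P||Q) = Σ P(x) log₂(P(x)/Q(x))

Computing term by term:
  P(1)·log₂(P(1)/Q(1)) = 0.0976·log₂(0.0976/0.394) = -0.19649
  P(2)·log₂(P(2)/Q(2)) = 0.7876·log₂(0.7876/0.5607) = 0.38611
  P(3)·log₂(P(3)/Q(3)) = 0.1148·log₂(0.1148/0.0453) = 0.15401

D_KL(P||Q) = -0.19649 + 0.38611 + 0.15401 = 0.34363 ≈ 0.3436 bits

D_KL(Q||P) = Σ Q(x) log₂(Q(x)/P(x))

Computing term by term:
  Q(1)·log₂(Q(1)/P(1)) = 0.394·log₂(0.394/0.0976) = 0.79322
  Q(2)·log₂(Q(2)/P(2)) = 0.5607·log₂(0.5607/0.7876) = -0.27487
  Q(3)·log₂(Q(3)/P(3)) = 0.0453·log₂(0.0453/0.1148) = -0.06077

D_KL(Q||P) = 0.79322 - 0.27487 - 0.06077 = 0.45758 ≈ 0.4576 bits

These are NOT equal (difference: 0.1140 bits). KL divergence is asymmetric: D_KL(P||Q) ≠ D_KL(Q||P) in general.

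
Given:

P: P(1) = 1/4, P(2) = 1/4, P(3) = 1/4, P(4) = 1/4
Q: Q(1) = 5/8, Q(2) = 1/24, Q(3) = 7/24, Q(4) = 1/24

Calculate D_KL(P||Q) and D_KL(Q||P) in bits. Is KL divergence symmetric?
D_KL(P||Q) = 0.9064 bits, D_KL(Q||P) = 0.6757 bits. No, KL divergence is not symmetric.

D_KL(P||Q) = Σ P(x) log₂(P(x)/Q(x))

Computing term by term:
  P(1)·log₂(P(1)/Q(1)) = (1/4)·log₂((1/4)/(5/8)) = -0.33048
  P(2)·log₂(P(2)/Q(2)) = (1/4)·log₂((1/4)/(1/24)) = 0.64624
  P(3)·log₂(P(3)/Q(3)) = (1/4)·log₂((1/4)/(7/24)) = -0.05560
  P(4)·log₂(P(4)/Q(4)) = (1/4)·log₂((1/4)/(1/24)) = 0.64624

D_KL(P||Q) = -0.33048 + 0.64624 - 0.05560 + 0.64624 = 0.90640 ≈ 0.9064 bits

D_KL(Q||P) = Σ Q(x) log₂(Q(x)/P(x))

Computing term by term:
  Q(1)·log₂(Q(1)/P(1)) = (5/8)·log₂((5/8)/(1/4)) = 0.82621
  Q(2)·log₂(Q(2)/P(2)) = (1/24)·log₂((1/24)/(1/4)) = -0.10771
  Q(3)·log₂(Q(3)/P(3)) = (7/24)·log₂((7/24)/(1/4)) = 0.06486
  Q(4)·log₂(Q(4)/P(4)) = (1/24)·log₂((1/24)/(1/4)) = -0.10771

D_KL(Q||P) = 0.82621 - 0.10771 + 0.06486 - 0.10771 = 0.67565 ≈ 0.6757 bits

These are NOT equal (difference: 0.2307 bits). KL divergence is asymmetric: D_KL(P||Q) ≠ D_KL(Q||P) in general.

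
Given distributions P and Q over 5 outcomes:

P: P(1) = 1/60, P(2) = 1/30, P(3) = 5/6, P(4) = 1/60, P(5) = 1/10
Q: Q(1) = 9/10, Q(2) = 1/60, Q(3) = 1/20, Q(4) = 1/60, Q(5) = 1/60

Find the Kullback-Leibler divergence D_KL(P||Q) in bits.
3.5783 bits

D_KL(P||Q) = Σ P(x) log₂(P(x)/Q(x))

Computing term by term:
  P(1)·log₂(P(1)/Q(1)) = (1/60)·log₂((1/60)/(9/10)) = -0.09591
  P(2)·log₂(P(2)/Q(2)) = (1/30)·log₂((1/30)/(1/60)) = 0.03333
  P(3)·log₂(P(3)/Q(3)) = (5/6)·log₂((5/6)/(1/20)) = 3.38241
  P(4)·log₂(P(4)/Q(4)) = (1/60)·log₂((1/60)/(1/60)) = 0.00000
  P(5)·log₂(P(5)/Q(5)) = (1/10)·log₂((1/10)/(1/60)) = 0.25850

D_KL(P||Q) = -0.09591 + 0.03333 + 3.38241 + 0.00000 + 0.25850 = 3.57833 ≈ 3.5783 bits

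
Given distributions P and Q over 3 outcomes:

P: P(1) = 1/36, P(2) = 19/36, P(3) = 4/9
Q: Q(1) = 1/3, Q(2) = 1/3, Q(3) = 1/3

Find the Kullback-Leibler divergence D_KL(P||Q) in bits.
0.4348 bits

D_KL(P||Q) = Σ P(x) log₂(P(x)/Q(x))

Computing term by term:
  P(1)·log₂(P(1)/Q(1)) = (1/36)·log₂((1/36)/(1/3)) = -0.09958
  P(2)·log₂(P(2)/Q(2)) = (19/36)·log₂((19/36)/(1/3)) = 0.34990
  P(3)·log₂(P(3)/Q(3)) = (4/9)·log₂((4/9)/(1/3)) = 0.18446

D_KL(P||Q) = -0.09958 + 0.34990 + 0.18446 = 0.43478 ≈ 0.4348 bits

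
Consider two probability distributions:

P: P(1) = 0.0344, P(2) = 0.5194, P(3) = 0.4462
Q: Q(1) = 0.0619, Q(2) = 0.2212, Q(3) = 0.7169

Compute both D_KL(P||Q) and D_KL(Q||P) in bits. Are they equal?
D_KL(P||Q) = 0.3052 bits, D_KL(Q||P) = 0.2705 bits. No, they are not equal.

D_KL(P||Q) = Σ P(x) log₂(P(x)/Q(x))

Computing term by term:
  P(1)·log₂(P(1)/Q(1)) = 0.0344·log₂(0.0344/0.0619) = -0.02916
  P(2)·log₂(P(2)/Q(2)) = 0.5194·log₂(0.5194/0.2212) = 0.63964
  P(3)·log₂(P(3)/Q(3)) = 0.4462·log₂(0.4462/0.7169) = -0.30524

D_KL(P||Q) = -0.02916 + 0.63964 - 0.30524 = 0.30524 ≈ 0.3052 bits

D_KL(Q||P) = Σ Q(x) log₂(Q(x)/P(x))

Computing term by term:
  Q(1)·log₂(Q(1)/P(1)) = 0.0619·log₂(0.0619/0.0344) = 0.05246
  Q(2)·log₂(Q(2)/P(2)) = 0.2212·log₂(0.2212/0.5194) = -0.27241
  Q(3)·log₂(Q(3)/P(3)) = 0.7169·log₂(0.7169/0.4462) = 0.49042

D_KL(Q||P) = 0.05246 - 0.27241 + 0.49042 = 0.27047 ≈ 0.2705 bits

These are NOT equal (difference: 0.0347 bits). KL divergence is asymmetric: D_KL(P||Q) ≠ D_KL(Q||P) in general.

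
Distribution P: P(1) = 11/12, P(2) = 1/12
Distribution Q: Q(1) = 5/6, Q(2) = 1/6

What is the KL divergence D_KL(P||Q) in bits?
0.0427 bits

D_KL(P||Q) = Σ P(x) log₂(P(x)/Q(x))

Computing term by term:
  P(1)·log₂(P(1)/Q(1)) = (11/12)·log₂((11/12)/(5/6)) = 0.12604
  P(2)·log₂(P(2)/Q(2)) = (1/12)·log₂((1/12)/(1/6)) = -0.08333

D_KL(P||Q) = 0.12604 - 0.08333 = 0.04271 ≈ 0.0427 bits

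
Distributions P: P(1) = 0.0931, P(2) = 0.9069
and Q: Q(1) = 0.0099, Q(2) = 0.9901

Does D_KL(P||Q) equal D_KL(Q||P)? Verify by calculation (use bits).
D_KL(P||Q) = 0.1862 bits, D_KL(Q||P) = 0.0934 bits. No — D_KL(P||Q) ≠ D_KL(Q||P) for this pair.

D_KL(P||Q) = Σ P(x) log₂(P(x)/Q(x))

Computing term by term:
  P(1)·log₂(P(1)/Q(1)) = 0.0931·log₂(0.0931/0.0099) = 0.30102
  P(2)·log₂(P(2)/Q(2)) = 0.9069·log₂(0.9069/0.9901) = -0.11484

D_KL(P||Q) = 0.30102 - 0.11484 = 0.18618 ≈ 0.1862 bits

D_KL(Q||P) = Σ Q(x) log₂(Q(x)/P(x))

Computing term by term:
  Q(1)·log₂(Q(1)/P(1)) = 0.0099·log₂(0.0099/0.0931) = -0.03201
  Q(2)·log₂(Q(2)/P(2)) = 0.9901·log₂(0.9901/0.9069) = 0.12538

D_KL(Q||P) = -0.03201 + 0.12538 = 0.09337 ≈ 0.0934 bits

These are NOT equal (difference: 0.0928 bits). KL divergence is asymmetric: D_KL(P||Q) ≠ D_KL(Q||P) in general.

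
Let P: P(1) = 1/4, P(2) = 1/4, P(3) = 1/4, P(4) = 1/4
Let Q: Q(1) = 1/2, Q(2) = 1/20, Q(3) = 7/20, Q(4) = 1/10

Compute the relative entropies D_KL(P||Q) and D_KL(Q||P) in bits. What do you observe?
D_KL(P||Q) = 0.5396 bits, D_KL(Q||P) = 0.4216 bits. The two directions give different values (D_KL(P||Q) exceeds D_KL(Q||P) by 0.1180 bits): KL divergence is asymmetric.

D_KL(P||Q) = Σ P(x) log₂(P(x)/Q(x))

Computing term by term:
  P(1)·log₂(P(1)/Q(1)) = (1/4)·log₂((1/4)/(1/2)) = -0.25000
  P(2)·log₂(P(2)/Q(2)) = (1/4)·log₂((1/4)/(1/20)) = 0.58048
  P(3)·log₂(P(3)/Q(3)) = (1/4)·log₂((1/4)/(7/20)) = -0.12136
  P(4)·log₂(P(4)/Q(4)) = (1/4)·log₂((1/4)/(1/10)) = 0.33048

D_KL(P||Q) = -0.25000 + 0.58048 - 0.12136 + 0.33048 = 0.53960 ≈ 0.5396 bits

D_KL(Q||P) = Σ Q(x) log₂(Q(x)/P(x))

Computing term by term:
  Q(1)·log₂(Q(1)/P(1)) = (1/2)·log₂((1/2)/(1/4)) = 0.50000
  Q(2)·log₂(Q(2)/P(2)) = (1/20)·log₂((1/20)/(1/4)) = -0.11610
  Q(3)·log₂(Q(3)/P(3)) = (7/20)·log₂((7/20)/(1/4)) = 0.16990
  Q(4)·log₂(Q(4)/P(4)) = (1/10)·log₂((1/10)/(1/4)) = -0.13219

D_KL(Q||P) = 0.50000 - 0.11610 + 0.16990 - 0.13219 = 0.42161 ≈ 0.4216 bits

These are NOT equal (difference: 0.1180 bits). KL divergence is asymmetric: D_KL(P||Q) ≠ D_KL(Q||P) in general.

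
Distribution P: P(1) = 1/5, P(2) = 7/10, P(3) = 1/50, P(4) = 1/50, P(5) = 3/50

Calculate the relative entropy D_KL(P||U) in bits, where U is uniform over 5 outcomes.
1.0281 bits

U(i) = 1/5 for all i

D_KL(P||U) = Σ P(x) log₂(P(x) / (1/5))
           = Σ P(x) log₂(P(x)) + log₂(5)
           = log₂(5) - H(P)

H(P) = -Σ P(x) log₂(P(x)):
  -P(1)·log₂(P(1)) = -(1/5)·log₂(1/5) = 0.46439
  -P(2)·log₂(P(2)) = -(7/10)·log₂(7/10) = 0.36020
  -P(3)·log₂(P(3)) = -(1/50)·log₂(1/50) = 0.11288
  -P(4)·log₂(P(4)) = -(1/50)·log₂(1/50) = 0.11288
  -P(5)·log₂(P(5)) = -(3/50)·log₂(3/50) = 0.24353
H(P) = 0.46439 + 0.36020 + 0.11288 + 0.11288 + 0.24353 = 1.29388 bits

log₂(5) = 2.32193 bits

D_KL(P||U) = 2.32193 - 1.29388 = 1.02805 ≈ 1.0281 bits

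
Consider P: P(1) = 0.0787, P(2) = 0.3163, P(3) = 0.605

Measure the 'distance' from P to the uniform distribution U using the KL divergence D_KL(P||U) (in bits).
0.3325 bits

U(i) = 1/3 for all i

D_KL(P||U) = Σ P(x) log₂(P(x) / (1/3))
           = Σ P(x) log₂(P(x)) + log₂(3)
           = log₂(3) - H(P)

H(P) = -Σ P(x) log₂(P(x)):
  -P(1)·log₂(P(1)) = -(0.0787)·log₂(0.0787) = 0.28863
  -P(2)·log₂(P(2)) = -(0.3163)·log₂(0.3163) = 0.52526
  -P(3)·log₂(P(3)) = -(0.605)·log₂(0.605) = 0.43862
H(P) = 0.28863 + 0.52526 + 0.43862 = 1.25251 bits

log₂(3) = 1.58496 bits

D_KL(P||U) = 1.58496 - 1.25251 = 0.33245 ≈ 0.3325 bits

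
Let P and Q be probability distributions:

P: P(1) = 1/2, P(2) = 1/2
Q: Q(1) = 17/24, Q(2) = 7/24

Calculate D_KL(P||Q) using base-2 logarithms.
0.1376 bits

D_KL(P||Q) = Σ P(x) log₂(P(x)/Q(x))

Computing term by term:
  P(1)·log₂(P(1)/Q(1)) = (1/2)·log₂((1/2)/(17/24)) = -0.25125
  P(2)·log₂(P(2)/Q(2)) = (1/2)·log₂((1/2)/(7/24)) = 0.38880

D_KL(P||Q) = -0.25125 + 0.38880 = 0.13755 ≈ 0.1376 bits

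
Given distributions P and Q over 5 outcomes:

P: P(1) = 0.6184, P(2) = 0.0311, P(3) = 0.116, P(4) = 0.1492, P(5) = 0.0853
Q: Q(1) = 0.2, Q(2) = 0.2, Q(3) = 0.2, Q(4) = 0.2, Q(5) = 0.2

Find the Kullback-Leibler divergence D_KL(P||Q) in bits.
0.6645 bits

D_KL(P||Q) = Σ P(x) log₂(P(x)/Q(x))

Computing term by term:
  P(1)·log₂(P(1)/Q(1)) = 0.6184·log₂(0.6184/0.2) = 1.00709
  P(2)·log₂(P(2)/Q(2)) = 0.0311·log₂(0.0311/0.2) = -0.08350
  P(3)·log₂(P(3)/Q(3)) = 0.116·log₂(0.116/0.2) = -0.09116
  P(4)·log₂(P(4)/Q(4)) = 0.1492·log₂(0.1492/0.2) = -0.06307
  P(5)·log₂(P(5)/Q(5)) = 0.0853·log₂(0.0853/0.2) = -0.10487

D_KL(P||Q) = 1.00709 - 0.08350 - 0.09116 - 0.06307 - 0.10487 = 0.66449 ≈ 0.6645 bits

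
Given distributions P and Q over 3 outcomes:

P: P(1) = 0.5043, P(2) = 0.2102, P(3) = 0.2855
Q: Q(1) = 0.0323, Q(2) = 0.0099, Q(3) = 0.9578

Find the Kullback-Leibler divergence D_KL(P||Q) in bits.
2.4274 bits

D_KL(P||Q) = Σ P(x) log₂(P(x)/Q(x))

Computing term by term:
  P(1)·log₂(P(1)/Q(1)) = 0.5043·log₂(0.5043/0.0323) = 1.99939
  P(2)·log₂(P(2)/Q(2)) = 0.2102·log₂(0.2102/0.0099) = 0.92660
  P(3)·log₂(P(3)/Q(3)) = 0.2855·log₂(0.2855/0.9578) = -0.49855

D_KL(P||Q) = 1.99939 + 0.92660 - 0.49855 = 2.42744 ≈ 2.4274 bits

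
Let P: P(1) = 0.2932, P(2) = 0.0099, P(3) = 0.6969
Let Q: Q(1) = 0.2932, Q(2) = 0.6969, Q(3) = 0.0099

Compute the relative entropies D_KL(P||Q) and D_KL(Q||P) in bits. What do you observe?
D_KL(P||Q) = 4.2164 bits, D_KL(Q||P) = 4.2164 bits. The two directions give the same value here, because Q is a self-inverse relabeling of P; in general KL divergence is asymmetric.

D_KL(P||Q) = Σ P(x) log₂(P(x)/Q(x))

Computing term by term:
  P(1)·log₂(P(1)/Q(1)) = 0.2932·log₂(0.2932/0.2932) = 0.00000
  P(2)·log₂(P(2)/Q(2)) = 0.0099·log₂(0.0099/0.6969) = -0.06076
  P(3)·log₂(P(3)/Q(3)) = 0.6969·log₂(0.6969/0.0099) = 4.27714

D_KL(P||Q) = 0.00000 - 0.06076 + 4.27714 = 4.21638 ≈ 4.2164 bits

D_KL(Q||P) = Σ Q(x) log₂(Q(x)/P(x))

Computing term by term:
  Q(1)·log₂(Q(1)/P(1)) = 0.2932·log₂(0.2932/0.2932) = 0.00000
  Q(2)·log₂(Q(2)/P(2)) = 0.6969·log₂(0.6969/0.0099) = 4.27714
  Q(3)·log₂(Q(3)/P(3)) = 0.0099·log₂(0.0099/0.6969) = -0.06076

D_KL(Q||P) = 0.00000 + 4.27714 - 0.06076 = 4.21638 ≈ 4.2164 bits

These ARE equal here. Q is P with outcomes relabeled (Q(2) = P(3), Q(3) = P(2)) by a relabeling that is its own inverse, so the two sums contain exactly the same terms in a different order. This is a special case — KL divergence is not symmetric in general: D_KL(P||Q) ≠ D_KL(Q||P) for most P, Q.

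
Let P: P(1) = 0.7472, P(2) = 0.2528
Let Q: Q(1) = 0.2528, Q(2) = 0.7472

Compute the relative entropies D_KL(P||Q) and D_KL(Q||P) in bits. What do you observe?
D_KL(P||Q) = 0.7730 bits, D_KL(Q||P) = 0.7730 bits. The two directions give the same value here, because Q is a self-inverse relabeling of P; in general KL divergence is asymmetric.

D_KL(P||Q) = Σ P(x) log₂(P(x)/Q(x))

Computing term by term:
  P(1)·log₂(P(1)/Q(1)) = 0.7472·log₂(0.7472/0.2528) = 1.16825
  P(2)·log₂(P(2)/Q(2)) = 0.2528·log₂(0.2528/0.7472) = -0.39525

D_KL(P||Q) = 1.16825 - 0.39525 = 0.77300 ≈ 0.7730 bits

D_KL(Q||P) = Σ Q(x) log₂(Q(x)/P(x))

Computing term by term:
  Q(1)·log₂(Q(1)/P(1)) = 0.2528·log₂(0.2528/0.7472) = -0.39525
  Q(2)·log₂(Q(2)/P(2)) = 0.7472·log₂(0.7472/0.2528) = 1.16825

D_KL(Q||P) = -0.39525 + 1.16825 = 0.77300 ≈ 0.7730 bits

These ARE equal here. Q is P with outcomes relabeled (Q(1) = P(2), Q(2) = P(1)) by a relabeling that is its own inverse, so the two sums contain exactly the same terms in a different order. This is a special case — KL divergence is not symmetric in general: D_KL(P||Q) ≠ D_KL(Q||P) for most P, Q.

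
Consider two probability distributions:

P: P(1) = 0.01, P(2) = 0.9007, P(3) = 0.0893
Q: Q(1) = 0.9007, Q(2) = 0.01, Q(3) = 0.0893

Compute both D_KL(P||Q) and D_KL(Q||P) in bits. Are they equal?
D_KL(P||Q) = 5.7833 bits, D_KL(Q||P) = 5.7833 bits. Yes, in this case they are equal (although KL divergence is not symmetric in general).

D_KL(P||Q) = Σ P(x) log₂(P(x)/Q(x))

Computing term by term:
  P(1)·log₂(P(1)/Q(1)) = 0.01·log₂(0.01/0.9007) = -0.06493
  P(2)·log₂(P(2)/Q(2)) = 0.9007·log₂(0.9007/0.01) = 5.84822
  P(3)·log₂(P(3)/Q(3)) = 0.0893·log₂(0.0893/0.0893) = 0.00000

D_KL(P||Q) = -0.06493 + 5.84822 + 0.00000 = 5.78329 ≈ 5.7833 bits

D_KL(Q||P) = Σ Q(x) log₂(Q(x)/P(x))

Computing term by term:
  Q(1)·log₂(Q(1)/P(1)) = 0.9007·log₂(0.9007/0.01) = 5.84822
  Q(2)·log₂(Q(2)/P(2)) = 0.01·log₂(0.01/0.9007) = -0.06493
  Q(3)·log₂(Q(3)/P(3)) = 0.0893·log₂(0.0893/0.0893) = 0.00000

D_KL(Q||P) = 5.84822 - 0.06493 + 0.00000 = 5.78329 ≈ 5.7833 bits

These ARE equal here. Q is P with outcomes relabeled (Q(1) = P(2), Q(2) = P(1)) by a relabeling that is its own inverse, so the two sums contain exactly the same terms in a different order. This is a special case — KL divergence is not symmetric in general: D_KL(P||Q) ≠ D_KL(Q||P) for most P, Q.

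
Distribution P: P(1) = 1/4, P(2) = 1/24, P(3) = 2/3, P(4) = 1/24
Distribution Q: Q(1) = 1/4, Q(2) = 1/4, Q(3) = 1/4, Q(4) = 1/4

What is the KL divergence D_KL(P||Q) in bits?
0.7279 bits

D_KL(P||Q) = Σ P(x) log₂(P(x)/Q(x))

Computing term by term:
  P(1)·log₂(P(1)/Q(1)) = (1/4)·log₂((1/4)/(1/4)) = 0.00000
  P(2)·log₂(P(2)/Q(2)) = (1/24)·log₂((1/24)/(1/4)) = -0.10771
  P(3)·log₂(P(3)/Q(3)) = (2/3)·log₂((2/3)/(1/4)) = 0.94336
  P(4)·log₂(P(4)/Q(4)) = (1/24)·log₂((1/24)/(1/4)) = -0.10771

D_KL(P||Q) = 0.00000 - 0.10771 + 0.94336 - 0.10771 = 0.72794 ≈ 0.7279 bits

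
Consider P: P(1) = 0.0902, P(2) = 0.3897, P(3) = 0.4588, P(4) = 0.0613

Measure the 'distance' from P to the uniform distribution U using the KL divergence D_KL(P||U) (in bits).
0.3945 bits

U(i) = 1/4 for all i

D_KL(P||U) = Σ P(x) log₂(P(x) / (1/4))
           = Σ P(x) log₂(P(x)) + log₂(4)
           = log₂(4) - H(P)

H(P) = -Σ P(x) log₂(P(x)):
  -P(1)·log₂(P(1)) = -(0.0902)·log₂(0.0902) = 0.31306
  -P(2)·log₂(P(2)) = -(0.3897)·log₂(0.3897) = 0.52982
  -P(3)·log₂(P(3)) = -(0.4588)·log₂(0.4588) = 0.51572
  -P(4)·log₂(P(4)) = -(0.0613)·log₂(0.0613) = 0.24691
H(P) = 0.31306 + 0.52982 + 0.51572 + 0.24691 = 1.60551 bits

log₂(4) = 2.00000 bits

D_KL(P||U) = 2.00000 - 1.60551 = 0.39449 ≈ 0.3945 bits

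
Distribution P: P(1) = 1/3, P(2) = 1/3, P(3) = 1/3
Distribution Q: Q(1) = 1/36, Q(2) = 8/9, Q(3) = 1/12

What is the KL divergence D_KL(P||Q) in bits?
1.3900 bits

D_KL(P||Q) = Σ P(x) log₂(P(x)/Q(x))

Computing term by term:
  P(1)·log₂(P(1)/Q(1)) = (1/3)·log₂((1/3)/(1/36)) = 1.19499
  P(2)·log₂(P(2)/Q(2)) = (1/3)·log₂((1/3)/(8/9)) = -0.47168
  P(3)·log₂(P(3)/Q(3)) = (1/3)·log₂((1/3)/(1/12)) = 0.66667

D_KL(P||Q) = 1.19499 - 0.47168 + 0.66667 = 1.38998 ≈ 1.3900 bits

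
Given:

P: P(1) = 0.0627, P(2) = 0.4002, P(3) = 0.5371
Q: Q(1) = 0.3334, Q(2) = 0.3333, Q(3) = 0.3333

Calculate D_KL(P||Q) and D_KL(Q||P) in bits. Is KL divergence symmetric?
D_KL(P||Q) = 0.3242 bits, D_KL(Q||P) = 0.4863 bits. No, KL divergence is not symmetric.

D_KL(P||Q) = Σ P(x) log₂(P(x)/Q(x))

Computing term by term:
  P(1)·log₂(P(1)/Q(1)) = 0.0627·log₂(0.0627/0.3334) = -0.15115
  P(2)·log₂(P(2)/Q(2)) = 0.4002·log₂(0.4002/0.3333) = 0.10561
  P(3)·log₂(P(3)/Q(3)) = 0.5371·log₂(0.5371/0.3333) = 0.36972

D_KL(P||Q) = -0.15115 + 0.10561 + 0.36972 = 0.32418 ≈ 0.3242 bits

D_KL(Q||P) = Σ Q(x) log₂(Q(x)/P(x))

Computing term by term:
  Q(1)·log₂(Q(1)/P(1)) = 0.3334·log₂(0.3334/0.0627) = 0.80373
  Q(2)·log₂(Q(2)/P(2)) = 0.3333·log₂(0.3333/0.4002) = -0.08796
  Q(3)·log₂(Q(3)/P(3)) = 0.3333·log₂(0.3333/0.5371) = -0.22943

D_KL(Q||P) = 0.80373 - 0.08796 - 0.22943 = 0.48634 ≈ 0.4863 bits

These are NOT equal (difference: 0.1621 bits). KL divergence is asymmetric: D_KL(P||Q) ≠ D_KL(Q||P) in general.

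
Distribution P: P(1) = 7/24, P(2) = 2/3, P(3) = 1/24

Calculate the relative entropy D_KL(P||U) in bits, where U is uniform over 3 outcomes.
0.4855 bits

U(i) = 1/3 for all i

D_KL(P||U) = Σ P(x) log₂(P(x) / (1/3))
           = Σ P(x) log₂(P(x)) + log₂(3)
           = log₂(3) - H(P)

H(P) = -Σ P(x) log₂(P(x)):
  -P(1)·log₂(P(1)) = -(7/24)·log₂(7/24) = 0.51847
  -P(2)·log₂(P(2)) = -(2/3)·log₂(2/3) = 0.38998
  -P(3)·log₂(P(3)) = -(1/24)·log₂(1/24) = 0.19104
H(P) = 0.51847 + 0.38998 + 0.19104 = 1.09949 bits

log₂(3) = 1.58496 bits

D_KL(P||U) = 1.58496 - 1.09949 = 0.48547 ≈ 0.4855 bits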